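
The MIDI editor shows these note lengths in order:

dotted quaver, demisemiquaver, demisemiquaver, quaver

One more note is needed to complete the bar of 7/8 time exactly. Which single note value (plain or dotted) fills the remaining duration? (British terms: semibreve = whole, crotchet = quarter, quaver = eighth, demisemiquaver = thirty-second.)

The bar of 7/8 = 28 thirty-second notes.
In thirty-second notes: dotted quaver = 6; demisemiquaver = 1; demisemiquaver = 1; quaver = 4.
Total: 6 + 1 + 1 + 4 = 12.
Remaining: 28 − 12 = 16 thirty-second notes, which is a half note.

half note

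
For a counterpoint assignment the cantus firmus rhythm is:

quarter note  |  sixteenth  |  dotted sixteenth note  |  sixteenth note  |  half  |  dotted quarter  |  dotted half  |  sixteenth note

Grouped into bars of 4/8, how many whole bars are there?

One bar of 4/8 = 16 thirty-second notes.
Express everything in thirty-second notes: quarter note = 8; sixteenth = 2; dotted sixteenth note = 3; sixteenth note = 2; half = 16; dotted quarter = 12; dotted half = 24; sixteenth note = 2.
Altogether 8 + 2 + 3 + 2 + 16 + 12 + 24 + 2 = 69.
69 ÷ 16 = 4 complete bars with 5 left over.

4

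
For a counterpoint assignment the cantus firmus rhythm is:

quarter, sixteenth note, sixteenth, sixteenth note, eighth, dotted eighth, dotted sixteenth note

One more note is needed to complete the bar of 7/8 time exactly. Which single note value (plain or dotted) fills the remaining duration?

thirty-second note

The bar of 7/8 = 28 thirty-second notes.
Each duration in thirty-second notes: quarter = 8; sixteenth note = 2; sixteenth = 2; sixteenth note = 2; eighth = 4; dotted eighth = 6; dotted sixteenth note = 3.
Total: 8 + 2 + 2 + 2 + 4 + 6 + 3 = 27.
Remaining: 28 − 27 = 1 thirty-second note, which is a thirty-second note.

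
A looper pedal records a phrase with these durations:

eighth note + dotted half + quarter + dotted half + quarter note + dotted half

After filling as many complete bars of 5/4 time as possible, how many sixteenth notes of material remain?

6

One bar of 5/4 = 10 eighth notes.
Each duration in eighth notes: eighth note = 1; dotted half = 6; quarter = 2; dotted half = 6; quarter note = 2; dotted half = 6.
Altogether 1 + 6 + 2 + 6 + 2 + 6 = 23.
23 ÷ 10 = 2 complete bars with 3 eighth notes remaining = 6 sixteenth notes.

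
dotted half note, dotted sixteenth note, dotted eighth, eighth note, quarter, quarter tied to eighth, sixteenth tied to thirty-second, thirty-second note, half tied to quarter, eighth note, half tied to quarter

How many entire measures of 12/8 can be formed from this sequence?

One bar of 12/8 = 48 thirty-second notes.
Express everything in thirty-second notes: dotted half note = 24; dotted sixteenth note = 3; dotted eighth = 6; eighth note = 4; quarter = 8; quarter tied to eighth (quarter + eighth) = 12; sixteenth tied to thirty-second (sixteenth + thirty-second) = 3; thirty-second note = 1; half tied to quarter (half + quarter) = 24; eighth note = 4; half tied to quarter (half + quarter) = 24.
Sum: 24 + 3 + 6 + 4 + 8 + 12 + 3 + 1 + 24 + 4 + 24 = 113.
113 ÷ 48 = 2 complete bars with 17 left over.

2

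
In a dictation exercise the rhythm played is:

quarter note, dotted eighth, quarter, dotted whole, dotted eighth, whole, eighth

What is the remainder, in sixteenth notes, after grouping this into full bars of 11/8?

One bar of 11/8 = 22 sixteenth notes.
Express everything in sixteenth notes: quarter note = 4; dotted eighth = 3; quarter = 4; dotted whole = 24; dotted eighth = 3; whole = 16; eighth = 2.
Adding: 4 + 3 + 4 + 24 + 3 + 16 + 2 = 56.
56 ÷ 22 = 2 complete bars with 12 sixteenth notes remaining.

12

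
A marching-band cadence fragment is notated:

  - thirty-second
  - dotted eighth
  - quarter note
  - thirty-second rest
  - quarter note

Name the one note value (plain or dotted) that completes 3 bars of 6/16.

dotted quarter note

3 bars of 6/16 = 36 thirty-second notes.
In thirty-second notes: thirty-second = 1; dotted eighth = 6; quarter note = 8; thirty-second rest = 1; quarter note = 8.
Adding: 1 + 6 + 8 + 1 + 8 = 24.
Remaining: 36 − 24 = 12 thirty-second notes, which is a dotted quarter note.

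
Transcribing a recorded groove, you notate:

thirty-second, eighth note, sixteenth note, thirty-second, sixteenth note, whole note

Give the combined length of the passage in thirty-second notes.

In thirty-second notes: thirty-second = 1; eighth note = 4; sixteenth note = 2; thirty-second = 1; sixteenth note = 2; whole note = 32.
Sum: 1 + 4 + 2 + 1 + 2 + 32 = 42 thirty-second notes.

42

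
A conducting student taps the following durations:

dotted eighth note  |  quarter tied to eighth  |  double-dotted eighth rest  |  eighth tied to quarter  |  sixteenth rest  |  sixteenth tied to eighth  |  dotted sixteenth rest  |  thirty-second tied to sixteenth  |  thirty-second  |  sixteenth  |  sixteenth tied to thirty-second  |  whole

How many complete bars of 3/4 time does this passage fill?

3

One bar of 3/4 = 24 thirty-second notes.
In thirty-second notes: dotted eighth note = 6; quarter tied to eighth (quarter + eighth) = 12; double-dotted eighth rest = 7; eighth tied to quarter (eighth + quarter) = 12; sixteenth rest = 2; sixteenth tied to eighth (sixteenth + eighth) = 6; dotted sixteenth rest = 3; thirty-second tied to sixteenth (thirty-second + sixteenth) = 3; thirty-second = 1; sixteenth = 2; sixteenth tied to thirty-second (sixteenth + thirty-second) = 3; whole = 32.
Altogether 6 + 12 + 7 + 12 + 2 + 6 + 3 + 3 + 1 + 2 + 3 + 32 = 89.
89 ÷ 24 = 3 complete bars with 17 left over.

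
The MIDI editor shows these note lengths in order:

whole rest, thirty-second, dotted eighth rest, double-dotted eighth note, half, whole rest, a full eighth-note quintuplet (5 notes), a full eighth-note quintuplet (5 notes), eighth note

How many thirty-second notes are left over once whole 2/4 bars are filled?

2

One bar of 2/4 = 16 thirty-second notes.
Each duration in thirty-second notes: whole rest = 32; thirty-second = 1; dotted eighth rest = 6; double-dotted eighth note = 7; half = 16; whole rest = 32; a full eighth-note quintuplet (5 notes) (five quintuplet eighths span one half) = 16; a full eighth-note quintuplet (5 notes) (five quintuplet eighths span one half) = 16; eighth note = 4.
Adding: 32 + 1 + 6 + 7 + 16 + 32 + 16 + 16 + 4 = 130.
130 ÷ 16 = 8 complete bars with 2 thirty-second notes remaining.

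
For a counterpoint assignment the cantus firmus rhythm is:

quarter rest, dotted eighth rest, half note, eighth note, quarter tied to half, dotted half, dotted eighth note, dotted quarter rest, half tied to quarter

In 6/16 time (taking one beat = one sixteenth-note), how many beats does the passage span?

62

One sixteenth-note beat = 2 thirty-second notes.
Convert each value to thirty-second notes: quarter rest = 8; dotted eighth rest = 6; half note = 16; eighth note = 4; quarter tied to half (quarter + half) = 24; dotted half = 24; dotted eighth note = 6; dotted quarter rest = 12; half tied to quarter (half + quarter) = 24.
Sum: 8 + 6 + 16 + 4 + 24 + 24 + 6 + 12 + 24 = 124.
124 ÷ 2 = 62 beats.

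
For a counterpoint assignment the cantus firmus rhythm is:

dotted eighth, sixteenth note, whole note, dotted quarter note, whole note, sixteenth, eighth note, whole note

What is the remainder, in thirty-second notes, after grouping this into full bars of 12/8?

26

One bar of 12/8 = 24 sixteenth notes.
Express everything in sixteenth notes: dotted eighth = 3; sixteenth note = 1; whole note = 16; dotted quarter note = 6; whole note = 16; sixteenth = 1; eighth note = 2; whole note = 16.
Total: 3 + 1 + 16 + 6 + 16 + 1 + 2 + 16 = 61.
61 ÷ 24 = 2 complete bars with 13 sixteenth notes remaining = 26 thirty-second notes.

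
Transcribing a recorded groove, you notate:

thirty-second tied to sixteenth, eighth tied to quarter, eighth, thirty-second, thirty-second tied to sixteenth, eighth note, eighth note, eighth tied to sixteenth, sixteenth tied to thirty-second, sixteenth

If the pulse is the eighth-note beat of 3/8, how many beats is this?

10.5

One eighth-note beat = 4 thirty-second notes.
In thirty-second notes: thirty-second tied to sixteenth (thirty-second + sixteenth) = 3; eighth tied to quarter (eighth + quarter) = 12; eighth = 4; thirty-second = 1; thirty-second tied to sixteenth (thirty-second + sixteenth) = 3; eighth note = 4; eighth note = 4; eighth tied to sixteenth (eighth + sixteenth) = 6; sixteenth tied to thirty-second (sixteenth + thirty-second) = 3; sixteenth = 2.
Total: 3 + 12 + 4 + 1 + 3 + 4 + 4 + 6 + 3 + 2 = 42.
42 ÷ 4 = 10.5 beats.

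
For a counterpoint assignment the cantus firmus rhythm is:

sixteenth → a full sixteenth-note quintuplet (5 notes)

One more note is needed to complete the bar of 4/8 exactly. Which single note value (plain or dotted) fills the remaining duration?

The bar of 4/8 = 8 sixteenth notes.
In sixteenth notes: sixteenth = 1; a full sixteenth-note quintuplet (5 notes) (five quintuplet sixteenths span one quarter) = 4.
Altogether 1 + 4 = 5.
Remaining: 8 − 5 = 3 sixteenth notes, which is a dotted eighth note.

dotted eighth note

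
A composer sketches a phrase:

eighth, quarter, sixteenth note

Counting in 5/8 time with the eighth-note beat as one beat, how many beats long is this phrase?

3.5

One eighth-note beat = 2 sixteenth notes.
Working in sixteenth notes: eighth = 2; quarter = 4; sixteenth note = 1.
Adding: 2 + 4 + 1 = 7.
7 ÷ 2 = 3.5 beats.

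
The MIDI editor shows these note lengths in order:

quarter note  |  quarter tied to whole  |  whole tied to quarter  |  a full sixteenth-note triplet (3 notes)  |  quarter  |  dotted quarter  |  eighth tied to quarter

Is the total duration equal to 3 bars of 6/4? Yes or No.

One bar of 6/4 = 12 eighth notes, so 3 bars = 36.
Convert each value to eighth notes: quarter note = 2; quarter tied to whole (quarter + whole) = 10; whole tied to quarter (whole + quarter) = 10; a full sixteenth-note triplet (3 notes) (three triplet sixteenths span one eighth) = 1; quarter = 2; dotted quarter = 3; eighth tied to quarter (eighth + quarter) = 3.
Altogether 2 + 10 + 10 + 1 + 2 + 3 + 3 = 31.
31 falls short of 36, so the answer is No.

No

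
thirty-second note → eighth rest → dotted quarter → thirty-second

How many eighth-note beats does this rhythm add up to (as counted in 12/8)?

One eighth-note beat = 4 thirty-second notes.
Convert each value to thirty-second notes: thirty-second note = 1; eighth rest = 4; dotted quarter = 12; thirty-second = 1.
Total: 1 + 4 + 12 + 1 = 18.
18 ÷ 4 = 4.5 beats.

4.5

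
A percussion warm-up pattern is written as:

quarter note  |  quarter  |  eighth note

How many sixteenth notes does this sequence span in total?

Convert each value to sixteenth notes: quarter note = 4; quarter = 4; eighth note = 2.
Sum: 4 + 4 + 2 = 10 sixteenth notes.

10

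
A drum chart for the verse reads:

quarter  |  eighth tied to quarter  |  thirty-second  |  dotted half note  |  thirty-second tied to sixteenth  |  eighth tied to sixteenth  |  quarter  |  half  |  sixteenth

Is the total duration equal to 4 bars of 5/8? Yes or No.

One bar of 5/8 = 20 thirty-second notes, so 4 bars = 80.
Convert each value to thirty-second notes: quarter = 8; eighth tied to quarter (eighth + quarter) = 12; thirty-second = 1; dotted half note = 24; thirty-second tied to sixteenth (thirty-second + sixteenth) = 3; eighth tied to sixteenth (eighth + sixteenth) = 6; quarter = 8; half = 16; sixteenth = 2.
Total: 8 + 12 + 1 + 24 + 3 + 6 + 8 + 16 + 2 = 80.
80 equals 80, so the answer is Yes.

Yes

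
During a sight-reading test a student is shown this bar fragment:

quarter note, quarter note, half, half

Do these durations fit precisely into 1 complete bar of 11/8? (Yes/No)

No

One bar of 11/8 = 11 eighth notes.
In eighth notes: quarter note = 2; quarter note = 2; half = 4; half = 4.
Altogether 2 + 2 + 4 + 4 = 12.
12 exceeds 11, so the answer is No.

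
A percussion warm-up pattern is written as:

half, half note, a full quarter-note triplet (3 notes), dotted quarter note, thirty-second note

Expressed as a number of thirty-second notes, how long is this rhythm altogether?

61

Express everything in thirty-second notes: half = 16; half note = 16; a full quarter-note triplet (3 notes) (three triplet quarters span one half) = 16; dotted quarter note = 12; thirty-second note = 1.
Adding: 16 + 16 + 16 + 12 + 1 = 61 thirty-second notes.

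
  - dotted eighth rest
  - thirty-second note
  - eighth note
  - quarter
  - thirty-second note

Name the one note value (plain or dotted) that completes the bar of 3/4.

eighth note

The bar of 3/4 = 24 thirty-second notes.
Each duration in thirty-second notes: dotted eighth rest = 6; thirty-second note = 1; eighth note = 4; quarter = 8; thirty-second note = 1.
Total: 6 + 1 + 4 + 8 + 1 = 20.
Remaining: 24 − 20 = 4 thirty-second notes, which is a eighth note.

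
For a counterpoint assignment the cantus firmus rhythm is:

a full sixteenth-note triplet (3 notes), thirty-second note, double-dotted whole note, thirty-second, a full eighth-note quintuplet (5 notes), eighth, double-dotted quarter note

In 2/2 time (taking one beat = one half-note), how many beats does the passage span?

6

One half-note beat = 16 thirty-second notes.
Each duration in thirty-second notes: a full sixteenth-note triplet (3 notes) (three triplet sixteenths span one eighth) = 4; thirty-second note = 1; double-dotted whole note = 56; thirty-second = 1; a full eighth-note quintuplet (5 notes) (five quintuplet eighths span one half) = 16; eighth = 4; double-dotted quarter note = 14.
Adding: 4 + 1 + 56 + 1 + 16 + 4 + 14 = 96.
96 ÷ 16 = 6 beats.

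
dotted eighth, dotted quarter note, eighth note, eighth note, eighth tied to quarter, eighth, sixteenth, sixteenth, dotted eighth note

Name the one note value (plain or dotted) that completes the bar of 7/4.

eighth note

The bar of 7/4 = 28 sixteenth notes.
In sixteenth notes: dotted eighth = 3; dotted quarter note = 6; eighth note = 2; eighth note = 2; eighth tied to quarter (eighth + quarter) = 6; eighth = 2; sixteenth = 1; sixteenth = 1; dotted eighth note = 3.
Sum: 3 + 6 + 2 + 2 + 6 + 2 + 1 + 1 + 3 = 26.
Remaining: 28 − 26 = 2 sixteenth notes, which is a eighth note.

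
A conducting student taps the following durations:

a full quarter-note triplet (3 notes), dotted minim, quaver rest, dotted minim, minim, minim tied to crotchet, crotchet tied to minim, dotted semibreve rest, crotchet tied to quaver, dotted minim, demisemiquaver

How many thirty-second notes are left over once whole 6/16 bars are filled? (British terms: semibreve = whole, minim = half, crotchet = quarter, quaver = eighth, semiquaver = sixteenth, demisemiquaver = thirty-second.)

1

One bar of 6/16 = 12 thirty-second notes.
Convert each value to thirty-second notes: a full quarter-note triplet (3 notes) (three triplet quarters span one half) = 16; dotted minim = 24; quaver rest = 4; dotted minim = 24; minim = 16; minim tied to crotchet (minim + crotchet) = 24; crotchet tied to minim (crotchet + minim) = 24; dotted semibreve rest = 48; crotchet tied to quaver (crotchet + quaver) = 12; dotted minim = 24; demisemiquaver = 1.
Total: 16 + 24 + 4 + 24 + 16 + 24 + 24 + 48 + 12 + 24 + 1 = 217.
217 ÷ 12 = 18 complete bars with 1 thirty-second note remaining.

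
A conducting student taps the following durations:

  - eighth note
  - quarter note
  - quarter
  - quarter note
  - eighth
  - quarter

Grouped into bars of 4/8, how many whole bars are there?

2

One bar of 4/8 = 4 eighth notes.
Express everything in eighth notes: eighth note = 1; quarter note = 2; quarter = 2; quarter note = 2; eighth = 1; quarter = 2.
Adding: 1 + 2 + 2 + 2 + 1 + 2 = 10.
10 ÷ 4 = 2 complete bars with 2 left over.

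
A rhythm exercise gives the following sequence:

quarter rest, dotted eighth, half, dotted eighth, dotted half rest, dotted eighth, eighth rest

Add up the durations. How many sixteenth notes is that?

35

Working in sixteenth notes: quarter rest = 4; dotted eighth = 3; half = 8; dotted eighth = 3; dotted half rest = 12; dotted eighth = 3; eighth rest = 2.
Sum: 4 + 3 + 8 + 3 + 12 + 3 + 2 = 35 sixteenth notes.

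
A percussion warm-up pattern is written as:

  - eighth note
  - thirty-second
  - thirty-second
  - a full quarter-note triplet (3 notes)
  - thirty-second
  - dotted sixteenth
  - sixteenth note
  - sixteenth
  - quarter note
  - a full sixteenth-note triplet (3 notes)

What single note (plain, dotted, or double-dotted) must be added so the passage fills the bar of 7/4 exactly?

double-dotted quarter note

The bar of 7/4 = 56 thirty-second notes.
Each duration in thirty-second notes: eighth note = 4; thirty-second = 1; thirty-second = 1; a full quarter-note triplet (3 notes) (three triplet quarters span one half) = 16; thirty-second = 1; dotted sixteenth = 3; sixteenth note = 2; sixteenth = 2; quarter note = 8; a full sixteenth-note triplet (3 notes) (three triplet sixteenths span one eighth) = 4.
Sum: 4 + 1 + 1 + 16 + 1 + 3 + 2 + 2 + 8 + 4 = 42.
Remaining: 56 − 42 = 14 thirty-second notes, which is a double-dotted quarter note.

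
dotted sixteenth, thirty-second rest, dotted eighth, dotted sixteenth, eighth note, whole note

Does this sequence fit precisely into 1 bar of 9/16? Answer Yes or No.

One bar of 9/16 = 18 thirty-second notes.
Working in thirty-second notes: dotted sixteenth = 3; thirty-second rest = 1; dotted eighth = 6; dotted sixteenth = 3; eighth note = 4; whole note = 32.
Adding: 3 + 1 + 6 + 3 + 4 + 32 = 49.
49 exceeds 18, so the answer is No.

No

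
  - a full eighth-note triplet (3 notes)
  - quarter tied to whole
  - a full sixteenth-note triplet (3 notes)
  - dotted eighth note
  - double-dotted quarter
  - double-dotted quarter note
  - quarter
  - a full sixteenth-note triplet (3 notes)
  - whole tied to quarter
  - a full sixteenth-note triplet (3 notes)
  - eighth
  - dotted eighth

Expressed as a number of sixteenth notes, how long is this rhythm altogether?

In sixteenth notes: a full eighth-note triplet (3 notes) (three triplet eighths span one quarter) = 4; quarter tied to whole (quarter + whole) = 20; a full sixteenth-note triplet (3 notes) (three triplet sixteenths span one eighth) = 2; dotted eighth note = 3; double-dotted quarter = 7; double-dotted quarter note = 7; quarter = 4; a full sixteenth-note triplet (3 notes) (three triplet sixteenths span one eighth) = 2; whole tied to quarter (whole + quarter) = 20; a full sixteenth-note triplet (3 notes) (three triplet sixteenths span one eighth) = 2; eighth = 2; dotted eighth = 3.
Altogether 4 + 20 + 2 + 3 + 7 + 7 + 4 + 2 + 20 + 2 + 2 + 3 = 76 sixteenth notes.

76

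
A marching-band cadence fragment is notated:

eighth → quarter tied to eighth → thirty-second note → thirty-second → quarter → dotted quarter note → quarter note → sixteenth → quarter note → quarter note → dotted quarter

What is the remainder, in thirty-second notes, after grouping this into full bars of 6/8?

4

One bar of 6/8 = 24 thirty-second notes.
Convert each value to thirty-second notes: eighth = 4; quarter tied to eighth (quarter + eighth) = 12; thirty-second note = 1; thirty-second = 1; quarter = 8; dotted quarter note = 12; quarter note = 8; sixteenth = 2; quarter note = 8; quarter note = 8; dotted quarter = 12.
Total: 4 + 12 + 1 + 1 + 8 + 12 + 8 + 2 + 8 + 8 + 12 = 76.
76 ÷ 24 = 3 complete bars with 4 thirty-second notes remaining.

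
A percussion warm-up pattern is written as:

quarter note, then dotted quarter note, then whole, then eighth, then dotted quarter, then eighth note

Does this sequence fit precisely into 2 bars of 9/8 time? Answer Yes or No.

Yes

One bar of 9/8 = 9 eighth notes, so 2 bars = 18.
Working in eighth notes: quarter note = 2; dotted quarter note = 3; whole = 8; eighth = 1; dotted quarter = 3; eighth note = 1.
Sum: 2 + 3 + 8 + 1 + 3 + 1 = 18.
18 equals 18, so the answer is Yes.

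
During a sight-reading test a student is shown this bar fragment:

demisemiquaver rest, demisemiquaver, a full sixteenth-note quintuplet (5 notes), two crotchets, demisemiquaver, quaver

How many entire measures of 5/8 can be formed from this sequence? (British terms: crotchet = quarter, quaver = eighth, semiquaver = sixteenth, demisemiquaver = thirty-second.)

1

One bar of 5/8 = 20 thirty-second notes.
Express everything in thirty-second notes: demisemiquaver rest = 1; demisemiquaver = 1; a full sixteenth-note quintuplet (5 notes) (five quintuplet sixteenths span one quarter) = 8; crotchet = 8; crotchet = 8; demisemiquaver = 1; quaver = 4.
Sum: 1 + 1 + 8 + 8 + 8 + 1 + 4 = 31.
31 ÷ 20 = 1 complete bar with 11 left over.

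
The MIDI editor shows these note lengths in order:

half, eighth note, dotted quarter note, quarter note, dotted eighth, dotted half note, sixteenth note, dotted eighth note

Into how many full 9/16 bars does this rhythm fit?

One bar of 9/16 = 9 sixteenth notes.
In sixteenth notes: half = 8; eighth note = 2; dotted quarter note = 6; quarter note = 4; dotted eighth = 3; dotted half note = 12; sixteenth note = 1; dotted eighth note = 3.
Adding: 8 + 2 + 6 + 4 + 3 + 12 + 1 + 3 = 39.
39 ÷ 9 = 4 complete bars with 3 left over.

4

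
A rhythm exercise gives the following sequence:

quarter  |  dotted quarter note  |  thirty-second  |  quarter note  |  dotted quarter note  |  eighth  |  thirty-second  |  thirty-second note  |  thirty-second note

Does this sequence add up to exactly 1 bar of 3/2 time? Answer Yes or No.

Yes

One bar of 3/2 = 48 thirty-second notes.
In thirty-second notes: quarter = 8; dotted quarter note = 12; thirty-second = 1; quarter note = 8; dotted quarter note = 12; eighth = 4; thirty-second = 1; thirty-second note = 1; thirty-second note = 1.
Sum: 8 + 12 + 1 + 8 + 12 + 4 + 1 + 1 + 1 = 48.
48 equals 48, so the answer is Yes.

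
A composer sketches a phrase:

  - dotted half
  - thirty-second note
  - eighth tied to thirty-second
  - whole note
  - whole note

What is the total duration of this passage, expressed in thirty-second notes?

94

In thirty-second notes: dotted half = 24; thirty-second note = 1; eighth tied to thirty-second (eighth + thirty-second) = 5; whole note = 32; whole note = 32.
Total: 24 + 1 + 5 + 32 + 32 = 94 thirty-second notes.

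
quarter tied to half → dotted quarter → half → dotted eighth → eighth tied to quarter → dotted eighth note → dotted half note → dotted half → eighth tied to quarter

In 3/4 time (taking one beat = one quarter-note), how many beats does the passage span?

17

One quarter-note beat = 4 sixteenth notes.
Convert each value to sixteenth notes: quarter tied to half (quarter + half) = 12; dotted quarter = 6; half = 8; dotted eighth = 3; eighth tied to quarter (eighth + quarter) = 6; dotted eighth note = 3; dotted half note = 12; dotted half = 12; eighth tied to quarter (eighth + quarter) = 6.
Total: 12 + 6 + 8 + 3 + 6 + 3 + 12 + 12 + 6 = 68.
68 ÷ 4 = 17 beats.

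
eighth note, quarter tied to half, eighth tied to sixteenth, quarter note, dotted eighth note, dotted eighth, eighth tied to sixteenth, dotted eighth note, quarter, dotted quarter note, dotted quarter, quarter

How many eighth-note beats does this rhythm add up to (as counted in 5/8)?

One eighth-note beat = 2 sixteenth notes.
Convert each value to sixteenth notes: eighth note = 2; quarter tied to half (quarter + half) = 12; eighth tied to sixteenth (eighth + sixteenth) = 3; quarter note = 4; dotted eighth note = 3; dotted eighth = 3; eighth tied to sixteenth (eighth + sixteenth) = 3; dotted eighth note = 3; quarter = 4; dotted quarter note = 6; dotted quarter = 6; quarter = 4.
Total: 2 + 12 + 3 + 4 + 3 + 3 + 3 + 3 + 4 + 6 + 6 + 4 = 53.
53 ÷ 2 = 26.5 beats.

26.5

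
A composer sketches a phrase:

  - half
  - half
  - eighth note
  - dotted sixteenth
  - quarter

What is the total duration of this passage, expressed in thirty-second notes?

Convert each value to thirty-second notes: half = 16; half = 16; eighth note = 4; dotted sixteenth = 3; quarter = 8.
Adding: 16 + 16 + 4 + 3 + 8 = 47 thirty-second notes.

47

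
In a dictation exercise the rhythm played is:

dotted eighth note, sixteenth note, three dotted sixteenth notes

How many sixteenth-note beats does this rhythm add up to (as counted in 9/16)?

One sixteenth-note beat = 2 thirty-second notes.
Working in thirty-second notes: dotted eighth note = 6; sixteenth note = 2; dotted sixteenth note = 3; dotted sixteenth note = 3; dotted sixteenth note = 3.
Adding: 6 + 2 + 3 + 3 + 3 = 17.
17 ÷ 2 = 8.5 beats.

8.5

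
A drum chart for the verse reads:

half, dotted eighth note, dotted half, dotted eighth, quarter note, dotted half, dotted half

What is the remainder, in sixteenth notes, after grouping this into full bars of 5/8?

One bar of 5/8 = 10 sixteenth notes.
Convert each value to sixteenth notes: half = 8; dotted eighth note = 3; dotted half = 12; dotted eighth = 3; quarter note = 4; dotted half = 12; dotted half = 12.
Total: 8 + 3 + 12 + 3 + 4 + 12 + 12 = 54.
54 ÷ 10 = 5 complete bars with 4 sixteenth notes remaining.

4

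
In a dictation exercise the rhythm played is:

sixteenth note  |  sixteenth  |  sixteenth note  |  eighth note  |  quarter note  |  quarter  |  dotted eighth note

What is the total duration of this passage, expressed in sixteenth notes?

Express everything in sixteenth notes: sixteenth note = 1; sixteenth = 1; sixteenth note = 1; eighth note = 2; quarter note = 4; quarter = 4; dotted eighth note = 3.
Total: 1 + 1 + 1 + 2 + 4 + 4 + 3 = 16 sixteenth notes.

16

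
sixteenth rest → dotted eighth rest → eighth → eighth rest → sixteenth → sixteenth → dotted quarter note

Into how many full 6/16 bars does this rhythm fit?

2

One bar of 6/16 = 6 sixteenth notes.
Convert each value to sixteenth notes: sixteenth rest = 1; dotted eighth rest = 3; eighth = 2; eighth rest = 2; sixteenth = 1; sixteenth = 1; dotted quarter note = 6.
Sum: 1 + 3 + 2 + 2 + 1 + 1 + 6 = 16.
16 ÷ 6 = 2 complete bars with 4 left over.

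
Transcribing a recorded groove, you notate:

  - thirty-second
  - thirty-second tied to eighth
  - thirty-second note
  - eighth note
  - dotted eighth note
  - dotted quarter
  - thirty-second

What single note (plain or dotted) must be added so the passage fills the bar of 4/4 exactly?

The bar of 4/4 = 32 thirty-second notes.
Working in thirty-second notes: thirty-second = 1; thirty-second tied to eighth (thirty-second + eighth) = 5; thirty-second note = 1; eighth note = 4; dotted eighth note = 6; dotted quarter = 12; thirty-second = 1.
Sum: 1 + 5 + 1 + 4 + 6 + 12 + 1 = 30.
Remaining: 32 − 30 = 2 thirty-second notes, which is a sixteenth note.

sixteenth note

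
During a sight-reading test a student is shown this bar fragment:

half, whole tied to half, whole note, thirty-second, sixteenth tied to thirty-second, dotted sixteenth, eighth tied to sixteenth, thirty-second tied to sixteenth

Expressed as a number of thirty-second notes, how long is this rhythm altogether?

112

Express everything in thirty-second notes: half = 16; whole tied to half (whole + half) = 48; whole note = 32; thirty-second = 1; sixteenth tied to thirty-second (sixteenth + thirty-second) = 3; dotted sixteenth = 3; eighth tied to sixteenth (eighth + sixteenth) = 6; thirty-second tied to sixteenth (thirty-second + sixteenth) = 3.
Adding: 16 + 48 + 32 + 1 + 3 + 3 + 6 + 3 = 112 thirty-second notes.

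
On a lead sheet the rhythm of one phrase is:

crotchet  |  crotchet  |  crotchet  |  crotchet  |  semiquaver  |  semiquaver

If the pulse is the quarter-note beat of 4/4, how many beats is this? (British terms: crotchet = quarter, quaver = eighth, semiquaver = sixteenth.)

4.5

One quarter-note beat = 4 sixteenth notes.
In sixteenth notes: crotchet = 4; crotchet = 4; crotchet = 4; crotchet = 4; semiquaver = 1; semiquaver = 1.
Adding: 4 + 4 + 4 + 4 + 1 + 1 = 18.
18 ÷ 4 = 4.5 beats.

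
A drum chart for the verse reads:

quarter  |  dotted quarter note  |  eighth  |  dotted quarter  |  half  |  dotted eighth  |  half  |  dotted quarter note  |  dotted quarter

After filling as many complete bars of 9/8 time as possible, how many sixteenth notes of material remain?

One bar of 9/8 = 18 sixteenth notes.
Each duration in sixteenth notes: quarter = 4; dotted quarter note = 6; eighth = 2; dotted quarter = 6; half = 8; dotted eighth = 3; half = 8; dotted quarter note = 6; dotted quarter = 6.
Altogether 4 + 6 + 2 + 6 + 8 + 3 + 8 + 6 + 6 = 49.
49 ÷ 18 = 2 complete bars with 13 sixteenth notes remaining.

13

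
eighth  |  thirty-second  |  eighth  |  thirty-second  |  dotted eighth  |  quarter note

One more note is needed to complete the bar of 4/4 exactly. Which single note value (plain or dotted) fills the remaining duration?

The bar of 4/4 = 32 thirty-second notes.
Working in thirty-second notes: eighth = 4; thirty-second = 1; eighth = 4; thirty-second = 1; dotted eighth = 6; quarter note = 8.
Altogether 4 + 1 + 4 + 1 + 6 + 8 = 24.
Remaining: 32 − 24 = 8 thirty-second notes, which is a quarter note.

quarter note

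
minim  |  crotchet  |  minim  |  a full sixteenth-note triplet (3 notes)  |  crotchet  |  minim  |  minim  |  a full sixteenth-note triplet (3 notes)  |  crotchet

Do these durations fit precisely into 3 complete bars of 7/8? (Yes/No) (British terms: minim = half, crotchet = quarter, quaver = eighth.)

No

One bar of 7/8 = 7 eighth notes, so 3 bars = 21.
Express everything in eighth notes: minim = 4; crotchet = 2; minim = 4; a full sixteenth-note triplet (3 notes) (three triplet sixteenths span one eighth) = 1; crotchet = 2; minim = 4; minim = 4; a full sixteenth-note triplet (3 notes) (three triplet sixteenths span one eighth) = 1; crotchet = 2.
Sum: 4 + 2 + 4 + 1 + 2 + 4 + 4 + 1 + 2 = 24.
24 exceeds 21, so the answer is No.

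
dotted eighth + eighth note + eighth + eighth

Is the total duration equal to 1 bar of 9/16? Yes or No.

One bar of 9/16 = 9 sixteenth notes.
In sixteenth notes: dotted eighth = 3; eighth note = 2; eighth = 2; eighth = 2.
Total: 3 + 2 + 2 + 2 = 9.
9 equals 9, so the answer is Yes.

Yes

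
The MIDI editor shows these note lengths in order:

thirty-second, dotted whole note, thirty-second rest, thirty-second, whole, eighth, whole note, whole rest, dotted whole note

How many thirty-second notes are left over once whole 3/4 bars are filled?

7

One bar of 3/4 = 24 thirty-second notes.
Each duration in thirty-second notes: thirty-second = 1; dotted whole note = 48; thirty-second rest = 1; thirty-second = 1; whole = 32; eighth = 4; whole note = 32; whole rest = 32; dotted whole note = 48.
Sum: 1 + 48 + 1 + 1 + 32 + 4 + 32 + 32 + 48 = 199.
199 ÷ 24 = 8 complete bars with 7 thirty-second notes remaining.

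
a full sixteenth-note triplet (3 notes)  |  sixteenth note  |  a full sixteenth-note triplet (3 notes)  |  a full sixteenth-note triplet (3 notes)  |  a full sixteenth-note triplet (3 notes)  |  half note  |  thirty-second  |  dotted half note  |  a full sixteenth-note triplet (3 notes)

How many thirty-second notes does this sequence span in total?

In thirty-second notes: a full sixteenth-note triplet (3 notes) (three triplet sixteenths span one eighth) = 4; sixteenth note = 2; a full sixteenth-note triplet (3 notes) (three triplet sixteenths span one eighth) = 4; a full sixteenth-note triplet (3 notes) (three triplet sixteenths span one eighth) = 4; a full sixteenth-note triplet (3 notes) (three triplet sixteenths span one eighth) = 4; half note = 16; thirty-second = 1; dotted half note = 24; a full sixteenth-note triplet (3 notes) (three triplet sixteenths span one eighth) = 4.
Altogether 4 + 2 + 4 + 4 + 4 + 16 + 1 + 24 + 4 = 63 thirty-second notes.

63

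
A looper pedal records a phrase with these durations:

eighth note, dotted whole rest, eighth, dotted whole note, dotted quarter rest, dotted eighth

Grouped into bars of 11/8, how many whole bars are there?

2

One bar of 11/8 = 22 sixteenth notes.
Convert each value to sixteenth notes: eighth note = 2; dotted whole rest = 24; eighth = 2; dotted whole note = 24; dotted quarter rest = 6; dotted eighth = 3.
Adding: 2 + 24 + 2 + 24 + 6 + 3 = 61.
61 ÷ 22 = 2 complete bars with 17 left over.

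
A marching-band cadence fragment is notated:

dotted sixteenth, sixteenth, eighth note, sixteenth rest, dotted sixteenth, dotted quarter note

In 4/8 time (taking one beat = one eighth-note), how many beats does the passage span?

One eighth-note beat = 4 thirty-second notes.
Convert each value to thirty-second notes: dotted sixteenth = 3; sixteenth = 2; eighth note = 4; sixteenth rest = 2; dotted sixteenth = 3; dotted quarter note = 12.
Total: 3 + 2 + 4 + 2 + 3 + 12 = 26.
26 ÷ 4 = 6.5 beats.

6.5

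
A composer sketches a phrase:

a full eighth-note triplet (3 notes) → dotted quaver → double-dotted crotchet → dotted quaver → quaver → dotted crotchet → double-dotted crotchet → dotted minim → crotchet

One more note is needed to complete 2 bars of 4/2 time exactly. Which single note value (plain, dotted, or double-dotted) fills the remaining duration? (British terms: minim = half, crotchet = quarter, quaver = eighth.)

whole note

2 bars of 4/2 = 64 sixteenth notes.
In sixteenth notes: a full eighth-note triplet (3 notes) (three triplet eighths span one quarter) = 4; dotted quaver = 3; double-dotted crotchet = 7; dotted quaver = 3; quaver = 2; dotted crotchet = 6; double-dotted crotchet = 7; dotted minim = 12; crotchet = 4.
Sum: 4 + 3 + 7 + 3 + 2 + 6 + 7 + 12 + 4 = 48.
Remaining: 64 − 48 = 16 sixteenth notes, which is a whole note.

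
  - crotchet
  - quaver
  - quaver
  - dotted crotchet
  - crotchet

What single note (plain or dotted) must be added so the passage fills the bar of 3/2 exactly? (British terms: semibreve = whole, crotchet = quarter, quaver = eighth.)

dotted quarter note

The bar of 3/2 = 12 eighth notes.
Each duration in eighth notes: crotchet = 2; quaver = 1; quaver = 1; dotted crotchet = 3; crotchet = 2.
Sum: 2 + 1 + 1 + 3 + 2 = 9.
Remaining: 12 − 9 = 3 eighth notes, which is a dotted quarter note.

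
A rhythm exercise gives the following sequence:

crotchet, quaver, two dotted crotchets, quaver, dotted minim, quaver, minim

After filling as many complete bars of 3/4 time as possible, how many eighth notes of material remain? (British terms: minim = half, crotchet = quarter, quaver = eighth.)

3

One bar of 3/4 = 6 eighth notes.
Working in eighth notes: crotchet = 2; quaver = 1; dotted crotchet = 3; dotted crotchet = 3; quaver = 1; dotted minim = 6; quaver = 1; minim = 4.
Adding: 2 + 1 + 3 + 3 + 1 + 6 + 1 + 4 = 21.
21 ÷ 6 = 3 complete bars with 3 eighth notes remaining.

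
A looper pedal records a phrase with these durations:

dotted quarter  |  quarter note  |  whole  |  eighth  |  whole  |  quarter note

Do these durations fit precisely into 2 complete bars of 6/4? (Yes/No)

One bar of 6/4 = 12 eighth notes, so 2 bars = 24.
Convert each value to eighth notes: dotted quarter = 3; quarter note = 2; whole = 8; eighth = 1; whole = 8; quarter note = 2.
Total: 3 + 2 + 8 + 1 + 8 + 2 = 24.
24 equals 24, so the answer is Yes.

Yes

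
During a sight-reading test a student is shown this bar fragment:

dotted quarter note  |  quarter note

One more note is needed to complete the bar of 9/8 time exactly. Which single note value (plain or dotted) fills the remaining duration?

The bar of 9/8 = 9 eighth notes.
In eighth notes: dotted quarter note = 3; quarter note = 2.
Altogether 3 + 2 = 5.
Remaining: 9 − 5 = 4 eighth notes, which is a half note.

half note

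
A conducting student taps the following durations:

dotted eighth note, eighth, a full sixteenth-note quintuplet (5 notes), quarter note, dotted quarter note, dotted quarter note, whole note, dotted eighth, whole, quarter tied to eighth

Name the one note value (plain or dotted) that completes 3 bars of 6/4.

dotted quarter note

3 bars of 6/4 = 72 sixteenth notes.
Working in sixteenth notes: dotted eighth note = 3; eighth = 2; a full sixteenth-note quintuplet (5 notes) (five quintuplet sixteenths span one quarter) = 4; quarter note = 4; dotted quarter note = 6; dotted quarter note = 6; whole note = 16; dotted eighth = 3; whole = 16; quarter tied to eighth (quarter + eighth) = 6.
Total: 3 + 2 + 4 + 4 + 6 + 6 + 16 + 3 + 16 + 6 = 66.
Remaining: 72 − 66 = 6 sixteenth notes, which is a dotted quarter note.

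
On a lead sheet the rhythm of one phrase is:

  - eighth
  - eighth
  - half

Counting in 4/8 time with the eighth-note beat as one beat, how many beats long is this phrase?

6

One eighth-note beat = 2 sixteenth notes.
In sixteenth notes: eighth = 2; eighth = 2; half = 8.
Altogether 2 + 2 + 8 = 12.
12 ÷ 2 = 6 beats.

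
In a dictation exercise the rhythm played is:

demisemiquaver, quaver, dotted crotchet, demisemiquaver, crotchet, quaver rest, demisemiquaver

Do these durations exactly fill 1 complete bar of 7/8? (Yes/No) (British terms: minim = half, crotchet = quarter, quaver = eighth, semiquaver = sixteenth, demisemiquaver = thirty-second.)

No

One bar of 7/8 = 28 thirty-second notes.
In thirty-second notes: demisemiquaver = 1; quaver = 4; dotted crotchet = 12; demisemiquaver = 1; crotchet = 8; quaver rest = 4; demisemiquaver = 1.
Sum: 1 + 4 + 12 + 1 + 8 + 4 + 1 = 31.
31 exceeds 28, so the answer is No.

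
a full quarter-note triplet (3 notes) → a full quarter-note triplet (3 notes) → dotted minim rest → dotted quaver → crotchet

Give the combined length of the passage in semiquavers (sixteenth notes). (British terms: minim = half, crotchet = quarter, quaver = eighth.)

Working in sixteenth notes: a full quarter-note triplet (3 notes) (three triplet quarters span one half) = 8; a full quarter-note triplet (3 notes) (three triplet quarters span one half) = 8; dotted minim rest = 12; dotted quaver = 3; crotchet = 4.
Adding: 8 + 8 + 12 + 3 + 4 = 35 sixteenth notes.

35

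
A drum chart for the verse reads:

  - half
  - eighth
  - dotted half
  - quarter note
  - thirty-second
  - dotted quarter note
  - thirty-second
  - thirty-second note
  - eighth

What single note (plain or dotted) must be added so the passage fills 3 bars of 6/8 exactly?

thirty-second note

3 bars of 6/8 = 72 thirty-second notes.
Convert each value to thirty-second notes: half = 16; eighth = 4; dotted half = 24; quarter note = 8; thirty-second = 1; dotted quarter note = 12; thirty-second = 1; thirty-second note = 1; eighth = 4.
Sum: 16 + 4 + 24 + 8 + 1 + 12 + 1 + 1 + 4 = 71.
Remaining: 72 − 71 = 1 thirty-second note, which is a thirty-second note.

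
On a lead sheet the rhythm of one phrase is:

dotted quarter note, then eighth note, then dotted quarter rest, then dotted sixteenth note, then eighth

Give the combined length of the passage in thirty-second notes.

Working in thirty-second notes: dotted quarter note = 12; eighth note = 4; dotted quarter rest = 12; dotted sixteenth note = 3; eighth = 4.
Adding: 12 + 4 + 12 + 3 + 4 = 35 thirty-second notes.

35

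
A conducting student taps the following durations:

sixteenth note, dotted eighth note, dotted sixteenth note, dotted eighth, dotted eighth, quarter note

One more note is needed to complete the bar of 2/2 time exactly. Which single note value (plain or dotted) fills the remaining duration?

thirty-second note

The bar of 2/2 = 32 thirty-second notes.
In thirty-second notes: sixteenth note = 2; dotted eighth note = 6; dotted sixteenth note = 3; dotted eighth = 6; dotted eighth = 6; quarter note = 8.
Sum: 2 + 6 + 3 + 6 + 6 + 8 = 31.
Remaining: 32 − 31 = 1 thirty-second note, which is a thirty-second note.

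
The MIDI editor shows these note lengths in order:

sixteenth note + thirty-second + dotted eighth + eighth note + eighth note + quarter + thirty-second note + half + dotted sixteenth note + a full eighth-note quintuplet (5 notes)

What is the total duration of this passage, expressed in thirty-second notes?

61

In thirty-second notes: sixteenth note = 2; thirty-second = 1; dotted eighth = 6; eighth note = 4; eighth note = 4; quarter = 8; thirty-second note = 1; half = 16; dotted sixteenth note = 3; a full eighth-note quintuplet (5 notes) (five quintuplet eighths span one half) = 16.
Adding: 2 + 1 + 6 + 4 + 4 + 8 + 1 + 16 + 3 + 16 = 61 thirty-second notes.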